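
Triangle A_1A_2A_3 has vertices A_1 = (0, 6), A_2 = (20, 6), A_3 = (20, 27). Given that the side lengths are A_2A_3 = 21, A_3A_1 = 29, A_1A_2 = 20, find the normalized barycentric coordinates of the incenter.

(3/10, 29/70, 2/7)

The incenter has barycentric coordinates proportional to the opposite side lengths: (21 : 29 : 20).
Normalizing by 21+29+20 = 70 gives (3/10, 29/70, 2/7).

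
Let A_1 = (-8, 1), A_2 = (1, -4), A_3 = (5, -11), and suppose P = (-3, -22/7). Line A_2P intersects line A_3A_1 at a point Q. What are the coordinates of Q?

Barycentric coordinates of P with respect to A_1A_2A_3: (4/7, 1/7, 2/7).
On side A_3A_1 the A_2-coordinate is zero; dropping P's A_2-weight 1/7 and renormalizing the remaining 2/7 : 4/7 gives weights 1/3, 2/3 on A_3, A_1.
Q = (1/3)·(5, -11) + (2/3)·(-8, 1) = (-11/3, -3).

(-11/3, -3)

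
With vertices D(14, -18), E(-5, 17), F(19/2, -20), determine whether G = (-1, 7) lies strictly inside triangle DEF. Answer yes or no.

yes

Barycentric coordinates of G: (6/391, 285/391, 100/391).
The three coordinates are positive, positive, positive; a point is interior exactly when all three are positive.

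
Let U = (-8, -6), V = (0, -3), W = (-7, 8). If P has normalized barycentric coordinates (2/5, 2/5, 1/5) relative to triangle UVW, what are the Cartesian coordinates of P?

P = (2/5)·U + (2/5)·V + (1/5)·W.
x-coordinate: (2/5)·(-8) + (2/5)·0 + (1/5)·(-7) = -23/5.
y-coordinate: (2/5)·(-6) + (2/5)·(-3) + (1/5)·8 = -2.

(-23/5, -2)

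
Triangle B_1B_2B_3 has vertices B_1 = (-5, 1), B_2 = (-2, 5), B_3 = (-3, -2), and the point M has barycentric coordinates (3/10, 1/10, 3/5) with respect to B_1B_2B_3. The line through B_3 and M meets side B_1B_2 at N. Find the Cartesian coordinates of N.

Line B_3M meets B_1B_2 where the B_3-coordinate vanishes; zeroing M's B_3-weight and renormalizing leaves B_1, B_2-weights 3/10 : 1/10 → (3/4, 1/4).
So N = (3/4)·B_1 + (1/4)·B_2 = (-17/4, 2).

(-17/4, 2)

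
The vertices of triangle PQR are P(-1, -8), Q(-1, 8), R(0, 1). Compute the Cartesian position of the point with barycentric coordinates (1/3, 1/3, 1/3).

S = (1/3)·P + (1/3)·Q + (1/3)·R.
x-coordinate: (1/3)·(-1) + (1/3)·(-1) + (1/3)·0 = -2/3.
y-coordinate: (1/3)·(-8) + (1/3)·8 + (1/3)·1 = 1/3.

(-2/3, 1/3)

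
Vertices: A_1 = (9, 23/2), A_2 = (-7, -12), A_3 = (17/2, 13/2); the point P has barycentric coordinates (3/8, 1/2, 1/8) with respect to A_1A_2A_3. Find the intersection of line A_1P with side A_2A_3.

(-39/10, -83/10)

Line A_1P meets A_2A_3 where the A_1-coordinate vanishes; zeroing P's A_1-weight and renormalizing leaves A_2, A_3-weights 1/2 : 1/8 → (4/5, 1/5).
So Q = (4/5)·A_2 + (1/5)·A_3 = (-39/10, -83/10).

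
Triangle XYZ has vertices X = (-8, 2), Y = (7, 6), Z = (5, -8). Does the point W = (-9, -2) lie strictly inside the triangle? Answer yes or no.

Barycentric coordinates of W: (104/101, -31/101, 28/101).
The three coordinates are positive, negative, positive; a point is interior exactly when all three are positive.

no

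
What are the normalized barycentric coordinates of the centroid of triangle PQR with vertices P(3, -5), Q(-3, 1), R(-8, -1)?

The centroid is the average of the vertices, so each weight is 1/3.

(1/3, 1/3, 1/3)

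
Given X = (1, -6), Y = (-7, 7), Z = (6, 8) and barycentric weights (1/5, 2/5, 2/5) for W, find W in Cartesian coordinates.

(-1/5, 24/5)

W = (1/5)·X + (2/5)·Y + (2/5)·Z.
x-coordinate: (1/5)·1 + (2/5)·(-7) + (2/5)·6 = -1/5.
y-coordinate: (1/5)·(-6) + (2/5)·7 + (2/5)·8 = 24/5.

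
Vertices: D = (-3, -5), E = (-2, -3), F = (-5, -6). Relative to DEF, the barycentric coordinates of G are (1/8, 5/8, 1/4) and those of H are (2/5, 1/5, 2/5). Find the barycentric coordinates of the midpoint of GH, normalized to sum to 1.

(21/80, 33/80, 13/40)

Since both coordinate triples sum to 1, the midpoint's barycentrics are the componentwise average.
(1/8+2/5)/2 = 21/80; similarly 33/80 and 13/40.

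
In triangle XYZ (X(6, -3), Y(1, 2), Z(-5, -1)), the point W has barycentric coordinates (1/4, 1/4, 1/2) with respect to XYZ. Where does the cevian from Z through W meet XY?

Line ZW meets XY where the Z-coordinate vanishes; zeroing W's Z-weight and renormalizing leaves X, Y-weights 1/4 : 1/4 → (1/2, 1/2).
So V = (1/2)·X + (1/2)·Y = (7/2, -1/2).

(7/2, -1/2)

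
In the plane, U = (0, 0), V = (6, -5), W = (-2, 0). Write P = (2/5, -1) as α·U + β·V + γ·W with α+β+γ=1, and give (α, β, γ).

(2/5, 1/5, 2/5)

Signed area of the reference triangle: [UVW] = ½·(0·(-5−0) + 6·(0−0) + (-2)·(0−(-5))) = ½·(0 + 0 − 10) = -5.
[PVW] = ½·((2/5)·(-5−0) + 6·(0−(-1)) + (-2)·(-1−(-5))) = ½·(-2 + 6 − 8) = -2, so the U-coordinate is (-2)/(-5) = 2/5.
[UPW] = ½·(0·(-1−0) + (2/5)·(0−0) + (-2)·(0−(-1))) = ½·(0 + 0 − 2) = -1, so the V-coordinate is 1/5.
[UVP] = ½·(0·(-5−(-1)) + 6·(-1−0) + (2/5)·(0−(-5))) = ½·(0 − 6 + 2) = -2, so the W-coordinate is 2/5.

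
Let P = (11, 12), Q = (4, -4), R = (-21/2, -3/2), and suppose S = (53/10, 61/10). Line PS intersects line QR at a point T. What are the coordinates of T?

(-13/4, -11/4)

Barycentric coordinates of S with respect to PQR: (3/5, 1/5, 1/5).
On side QR the P-coordinate is zero; dropping S's P-weight 3/5 and renormalizing the remaining 1/5 : 1/5 gives weights 1/2, 1/2 on Q, R.
T = (1/2)·(4, -4) + (1/2)·(-21/2, -3/2) = (-13/4, -11/4).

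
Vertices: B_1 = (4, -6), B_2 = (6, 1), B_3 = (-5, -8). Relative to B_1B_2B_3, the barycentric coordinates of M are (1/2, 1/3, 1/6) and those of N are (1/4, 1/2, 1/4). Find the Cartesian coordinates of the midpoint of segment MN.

(71/24, -7/2)

Barycentric coordinates of the midpoint are the average: (3/8, 5/12, 5/24).
Converting: (3/8)·B_1 + (5/12)·B_2 + (5/24)·B_3 = (71/24, -7/2).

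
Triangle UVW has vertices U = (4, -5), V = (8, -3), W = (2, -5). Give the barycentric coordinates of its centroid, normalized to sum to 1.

(1/3, 1/3, 1/3)

The centroid is the average of the vertices, so each weight is 1/3.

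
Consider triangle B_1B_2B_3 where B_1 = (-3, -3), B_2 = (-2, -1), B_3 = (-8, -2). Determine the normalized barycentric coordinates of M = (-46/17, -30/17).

(6/17, 10/17, 1/17)

Signed area of the reference triangle: [B_1B_2B_3] = ½·((-3)·(-1−(-2)) + (-2)·(-2−(-3)) + (-8)·(-3−(-1))) = ½·(-3 − 2 + 16) = 11/2.
[MB_2B_3] = ½·((-46/17)·(-1−(-2)) + (-2)·(-2−(-30/17)) + (-8)·(-30/17−(-1))) = ½·(-46/17 + 8/17 + 104/17) = 33/17, so the B_1-coordinate is (33/17)/(11/2) = 6/17.
[B_1MB_3] = ½·((-3)·(-30/17−(-2)) + (-46/17)·(-2−(-3)) + (-8)·(-3−(-30/17))) = ½·(-12/17 − 46/17 + 168/17) = 55/17, so the B_2-coordinate is 10/17.
[B_1B_2M] = ½·((-3)·(-1−(-30/17)) + (-2)·(-30/17−(-3)) + (-46/17)·(-3−(-1))) = ½·(-39/17 − 42/17 + 92/17) = 11/34, so the B_3-coordinate is 1/17.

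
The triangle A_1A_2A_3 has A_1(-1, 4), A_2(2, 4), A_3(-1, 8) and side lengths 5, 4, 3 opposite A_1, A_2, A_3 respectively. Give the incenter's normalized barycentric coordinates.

(5/12, 1/3, 1/4)

The incenter has barycentric coordinates proportional to the opposite side lengths: (5 : 4 : 3).
Normalizing by 5+4+3 = 12 gives (5/12, 1/3, 1/4).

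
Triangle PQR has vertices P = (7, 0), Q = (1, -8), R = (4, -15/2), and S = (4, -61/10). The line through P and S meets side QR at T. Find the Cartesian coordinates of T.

(13/4, -61/8)

Barycentric coordinates of S with respect to PQR: (1/5, 1/5, 3/5).
On side QR the P-coordinate is zero; dropping S's P-weight 1/5 and renormalizing the remaining 1/5 : 3/5 gives weights 1/4, 3/4 on Q, R.
T = (1/4)·(1, -8) + (3/4)·(4, -15/2) = (13/4, -61/8).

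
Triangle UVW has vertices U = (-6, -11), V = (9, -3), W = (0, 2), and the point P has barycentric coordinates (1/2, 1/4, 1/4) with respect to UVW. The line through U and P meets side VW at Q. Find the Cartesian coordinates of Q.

Line UP meets VW where the U-coordinate vanishes; zeroing P's U-weight and renormalizing leaves V, W-weights 1/4 : 1/4 → (1/2, 1/2).
So Q = (1/2)·V + (1/2)·W = (9/2, -1/2).

(9/2, -1/2)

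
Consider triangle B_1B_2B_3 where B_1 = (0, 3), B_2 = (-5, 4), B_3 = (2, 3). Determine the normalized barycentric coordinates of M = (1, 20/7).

Signed area of the reference triangle: [B_1B_2B_3] = ½·(0·(4−3) + (-5)·(3−3) + 2·(3−4)) = ½·(0 + 0 − 2) = -1.
[MB_2B_3] = ½·(1·(4−3) + (-5)·(3−(20/7)) + 2·(20/7−4)) = ½·(1 − 5/7 − 16/7) = -1, so the B_1-coordinate is (-1)/(-1) = 1.
[B_1MB_3] = ½·(0·(20/7−3) + 1·(3−3) + 2·(3−(20/7))) = ½·(0 + 0 + 2/7) = 1/7, so the B_2-coordinate is -1/7.
[B_1B_2M] = ½·(0·(4−(20/7)) + (-5)·(20/7−3) + 1·(3−4)) = ½·(0 + 5/7 − 1) = -1/7, so the B_3-coordinate is 1/7.
Check: 1 − 1/7 + 1/7 = 1.

(1, -1/7, 1/7)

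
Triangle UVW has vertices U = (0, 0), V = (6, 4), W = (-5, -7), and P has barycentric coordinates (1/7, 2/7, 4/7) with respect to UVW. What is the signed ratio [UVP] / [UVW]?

4/7

The signed ratio [UVP]/[UVW] equals the barycentric coordinate of P at vertex W, which is 4/7.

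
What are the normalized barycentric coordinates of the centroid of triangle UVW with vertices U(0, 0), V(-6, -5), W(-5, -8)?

(1/3, 1/3, 1/3)

The centroid is the average of the vertices, so each weight is 1/3.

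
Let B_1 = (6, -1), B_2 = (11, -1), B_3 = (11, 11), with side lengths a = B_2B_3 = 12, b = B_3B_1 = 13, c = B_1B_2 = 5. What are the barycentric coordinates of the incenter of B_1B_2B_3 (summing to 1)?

The incenter has barycentric coordinates proportional to the opposite side lengths: (12 : 13 : 5).
Normalizing by 12+13+5 = 30 gives (2/5, 13/30, 1/6).

(2/5, 13/30, 1/6)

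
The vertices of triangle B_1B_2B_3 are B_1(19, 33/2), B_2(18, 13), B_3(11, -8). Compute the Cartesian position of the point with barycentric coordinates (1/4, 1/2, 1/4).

(33/2, 69/8)

M = (1/4)·B_1 + (1/2)·B_2 + (1/4)·B_3.
x-coordinate: (1/4)·19 + (1/2)·18 + (1/4)·11 = 33/2.
y-coordinate: (1/4)·(33/2) + (1/2)·13 + (1/4)·(-8) = 69/8.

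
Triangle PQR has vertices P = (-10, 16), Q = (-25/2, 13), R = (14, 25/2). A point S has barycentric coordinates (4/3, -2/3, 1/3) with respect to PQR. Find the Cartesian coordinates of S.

S = (4/3)·P + (-2/3)·Q + (1/3)·R.
x-coordinate: (4/3)·(-10) + (-2/3)·(-25/2) + (1/3)·14 = -1/3.
y-coordinate: (4/3)·16 + (-2/3)·13 + (1/3)·(25/2) = 101/6.

(-1/3, 101/6)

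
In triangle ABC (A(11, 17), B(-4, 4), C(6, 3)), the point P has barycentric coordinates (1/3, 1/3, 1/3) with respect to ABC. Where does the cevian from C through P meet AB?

Line CP meets AB where the C-coordinate vanishes; zeroing P's C-weight and renormalizing leaves A, B-weights 1/3 : 1/3 → (1/2, 1/2).
So Q = (1/2)·A + (1/2)·B = (7/2, 21/2).

(7/2, 21/2)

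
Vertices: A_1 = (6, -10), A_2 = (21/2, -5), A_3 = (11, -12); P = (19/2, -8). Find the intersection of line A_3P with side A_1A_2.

Barycentric coordinates of P with respect to A_1A_2A_3: (1/4, 1/2, 1/4).
On side A_1A_2 the A_3-coordinate is zero; dropping P's A_3-weight 1/4 and renormalizing the remaining 1/4 : 1/2 gives weights 1/3, 2/3 on A_1, A_2.
Q = (1/3)·(6, -10) + (2/3)·(21/2, -5) = (9, -20/3).

(9, -20/3)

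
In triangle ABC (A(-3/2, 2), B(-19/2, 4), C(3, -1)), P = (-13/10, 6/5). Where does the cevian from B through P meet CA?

Barycentric coordinates of P with respect to ABC: (2/5, 1/5, 2/5).
On side CA the B-coordinate is zero; dropping P's B-weight 1/5 and renormalizing the remaining 2/5 : 2/5 gives weights 1/2, 1/2 on C, A.
Q = (1/2)·(3, -1) + (1/2)·(-3/2, 2) = (3/4, 1/2).

(3/4, 1/2)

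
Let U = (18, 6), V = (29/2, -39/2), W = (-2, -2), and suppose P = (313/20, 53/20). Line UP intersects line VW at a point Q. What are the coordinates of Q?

(25/4, -43/4)

Barycentric coordinates of P with respect to UVW: (4/5, 1/10, 1/10).
On side VW the U-coordinate is zero; dropping P's U-weight 4/5 and renormalizing the remaining 1/10 : 1/10 gives weights 1/2, 1/2 on V, W.
Q = (1/2)·(29/2, -39/2) + (1/2)·(-2, -2) = (25/4, -43/4).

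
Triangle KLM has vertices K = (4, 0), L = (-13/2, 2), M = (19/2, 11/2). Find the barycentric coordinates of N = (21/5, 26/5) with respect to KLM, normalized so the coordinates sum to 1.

(-1/5, 2/5, 4/5)

Signed area of the reference triangle: [KLM] = ½·(4·(2−(11/2)) + (-13/2)·(11/2−0) + (19/2)·(0−2)) = ½·(-14 − 143/4 − 19) = -275/8.
[NLM] = ½·((21/5)·(2−(11/2)) + (-13/2)·(11/2−(26/5)) + (19/2)·(26/5−2)) = ½·(-147/10 − 39/20 + 152/5) = 55/8, so the K-coordinate is (55/8)/(-275/8) = -1/5.
[KNM] = ½·(4·(26/5−(11/2)) + (21/5)·(11/2−0) + (19/2)·(0−(26/5))) = ½·(-6/5 + 231/10 − 247/5) = -55/4, so the L-coordinate is 2/5.
[KLN] = ½·(4·(2−(26/5)) + (-13/2)·(26/5−0) + (21/5)·(0−2)) = ½·(-64/5 − 169/5 − 42/5) = -55/2, so the M-coordinate is 4/5.
Check: -1/5 + 2/5 + 4/5 = 1.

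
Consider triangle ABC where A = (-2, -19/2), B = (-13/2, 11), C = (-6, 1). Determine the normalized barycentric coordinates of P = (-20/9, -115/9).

(8/9, -4/9, 5/9)

Signed area of the reference triangle: [ABC] = ½·((-2)·(11−1) + (-13/2)·(1−(-19/2)) + (-6)·(-19/2−11)) = ½·(-20 − 273/4 + 123) = 139/8.
[PBC] = ½·((-20/9)·(11−1) + (-13/2)·(1−(-115/9)) + (-6)·(-115/9−11)) = ½·(-200/9 − 806/9 + 428/3) = 139/9, so the A-coordinate is (139/9)/(139/8) = 8/9.
[APC] = ½·((-2)·(-115/9−1) + (-20/9)·(1−(-19/2)) + (-6)·(-19/2−(-115/9))) = ½·(248/9 − 70/3 − 59/3) = -139/18, so the B-coordinate is -4/9.
[ABP] = ½·((-2)·(11−(-115/9)) + (-13/2)·(-115/9−(-19/2)) + (-20/9)·(-19/2−11)) = ½·(-428/9 + 767/36 + 410/9) = 695/72, so the C-coordinate is 5/9.
Check: 8/9 − 4/9 + 5/9 = 1.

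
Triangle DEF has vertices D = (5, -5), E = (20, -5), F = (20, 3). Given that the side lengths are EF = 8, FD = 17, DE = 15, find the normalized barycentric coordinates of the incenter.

The incenter has barycentric coordinates proportional to the opposite side lengths: (8 : 17 : 15).
Normalizing by 8+17+15 = 40 gives (1/5, 17/40, 3/8).

(1/5, 17/40, 3/8)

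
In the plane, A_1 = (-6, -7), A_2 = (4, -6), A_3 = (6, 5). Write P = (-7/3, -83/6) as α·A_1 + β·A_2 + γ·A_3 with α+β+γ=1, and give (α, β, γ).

(1/2, 7/6, -2/3)

Signed area of the reference triangle: [A_1A_2A_3] = ½·((-6)·(-6−5) + 4·(5−(-7)) + 6·(-7−(-6))) = ½·(66 + 48 − 6) = 54.
[PA_2A_3] = ½·((-7/3)·(-6−5) + 4·(5−(-83/6)) + 6·(-83/6−(-6))) = ½·(77/3 + 226/3 − 47) = 27, so the A_1-coordinate is 27/54 = 1/2.
[A_1PA_3] = ½·((-6)·(-83/6−5) + (-7/3)·(5−(-7)) + 6·(-7−(-83/6))) = ½·(113 − 28 + 41) = 63, so the A_2-coordinate is 7/6.
[A_1A_2P] = ½·((-6)·(-6−(-83/6)) + 4·(-83/6−(-7)) + (-7/3)·(-7−(-6))) = ½·(-47 − 82/3 + 7/3) = -36, so the A_3-coordinate is -2/3.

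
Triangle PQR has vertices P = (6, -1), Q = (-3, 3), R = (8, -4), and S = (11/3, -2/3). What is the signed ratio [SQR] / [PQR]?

1/3

[PQR] = ½·(6·(3−(-4)) + (-3)·(-4−(-1)) + 8·(-1−3)) = ½·(42 + 9 − 32) = 19/2.
[SQR] = ½·((11/3)·(3−(-4)) + (-3)·(-4−(-2/3)) + 8·(-2/3−3)) = ½·(77/3 + 10 − 88/3) = 19/6, so the ratio is (19/6)/(19/2) = 1/3.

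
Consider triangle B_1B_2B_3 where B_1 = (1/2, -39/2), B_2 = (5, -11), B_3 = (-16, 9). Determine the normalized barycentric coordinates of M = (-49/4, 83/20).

Signed area of the reference triangle: [B_1B_2B_3] = ½·((1/2)·(-11−9) + 5·(9−(-39/2)) + (-16)·(-39/2−(-11))) = ½·(-10 + 285/2 + 136) = 537/4.
[MB_2B_3] = ½·((-49/4)·(-11−9) + 5·(9−(83/20)) + (-16)·(83/20−(-11))) = ½·(245 + 97/4 − 1212/5) = 537/40, so the B_1-coordinate is (537/40)/(537/4) = 1/10.
[B_1MB_3] = ½·((1/2)·(83/20−9) + (-49/4)·(9−(-39/2)) + (-16)·(-39/2−(83/20))) = ½·(-97/40 − 2793/8 + 1892/5) = 537/40, so the B_2-coordinate is 1/10.
[B_1B_2M] = ½·((1/2)·(-11−(83/20)) + 5·(83/20−(-39/2)) + (-49/4)·(-39/2−(-11))) = ½·(-303/40 + 473/4 + 833/8) = 537/5, so the B_3-coordinate is 4/5.
Check: 1/10 + 1/10 + 4/5 = 1.

(1/10, 1/10, 4/5)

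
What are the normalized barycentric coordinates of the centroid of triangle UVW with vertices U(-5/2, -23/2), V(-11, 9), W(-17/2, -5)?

The centroid is the average of the vertices, so each weight is 1/3.

(1/3, 1/3, 1/3)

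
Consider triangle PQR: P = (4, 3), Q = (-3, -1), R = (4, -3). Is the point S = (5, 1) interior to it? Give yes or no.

no

Barycentric coordinates of S: (5/7, -1/7, 3/7).
The three coordinates are positive, negative, positive; a point is interior exactly when all three are positive.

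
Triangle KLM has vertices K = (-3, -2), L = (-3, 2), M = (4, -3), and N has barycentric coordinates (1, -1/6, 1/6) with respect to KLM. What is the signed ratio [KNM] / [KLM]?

The signed ratio [KNM]/[KLM] equals the barycentric coordinate of N at vertex L, which is -1/6.

-1/6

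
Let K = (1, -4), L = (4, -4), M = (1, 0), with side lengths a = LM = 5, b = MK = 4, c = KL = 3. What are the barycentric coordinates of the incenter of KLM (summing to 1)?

(5/12, 1/3, 1/4)

The incenter has barycentric coordinates proportional to the opposite side lengths: (5 : 4 : 3).
Normalizing by 5+4+3 = 12 gives (5/12, 1/3, 1/4).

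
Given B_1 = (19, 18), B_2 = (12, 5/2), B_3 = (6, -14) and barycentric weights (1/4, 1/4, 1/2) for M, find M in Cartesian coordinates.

(43/4, -15/8)

M = (1/4)·B_1 + (1/4)·B_2 + (1/2)·B_3.
x-coordinate: (1/4)·19 + (1/4)·12 + (1/2)·6 = 43/4.
y-coordinate: (1/4)·18 + (1/4)·(5/2) + (1/2)·(-14) = -15/8.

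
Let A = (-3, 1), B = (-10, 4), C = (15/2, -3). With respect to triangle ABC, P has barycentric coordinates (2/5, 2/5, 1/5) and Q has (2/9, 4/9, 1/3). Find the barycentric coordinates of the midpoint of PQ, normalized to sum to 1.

(14/45, 19/45, 4/15)

Since both coordinate triples sum to 1, the midpoint's barycentrics are the componentwise average.
(2/5+2/9)/2 = 14/45; similarly 19/45 and 4/15.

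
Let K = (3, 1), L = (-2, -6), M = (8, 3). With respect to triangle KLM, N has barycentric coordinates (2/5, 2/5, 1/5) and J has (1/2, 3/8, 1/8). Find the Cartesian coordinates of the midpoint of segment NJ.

Barycentric coordinates of the midpoint are the average: (9/20, 31/80, 13/80).
Converting: (9/20)·K + (31/80)·L + (13/80)·M = (15/8, -111/80).

(15/8, -111/80)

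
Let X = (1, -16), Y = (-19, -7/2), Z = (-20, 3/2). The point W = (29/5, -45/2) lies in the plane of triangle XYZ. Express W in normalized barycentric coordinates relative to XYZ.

(6/5, 3/5, -4/5)

Signed area of the reference triangle: [XYZ] = ½·(1·(-7/2−(3/2)) + (-19)·(3/2−(-16)) + (-20)·(-16−(-7/2))) = ½·(-5 − 665/2 + 250) = -175/4.
[WYZ] = ½·((29/5)·(-7/2−(3/2)) + (-19)·(3/2−(-45/2)) + (-20)·(-45/2−(-7/2))) = ½·(-29 − 456 + 380) = -105/2, so the X-coordinate is (-105/2)/(-175/4) = 6/5.
[XWZ] = ½·(1·(-45/2−(3/2)) + (29/5)·(3/2−(-16)) + (-20)·(-16−(-45/2))) = ½·(-24 + 203/2 − 130) = -105/4, so the Y-coordinate is 3/5.
[XYW] = ½·(1·(-7/2−(-45/2)) + (-19)·(-45/2−(-16)) + (29/5)·(-16−(-7/2))) = ½·(19 + 247/2 − 145/2) = 35, so the Z-coordinate is -4/5.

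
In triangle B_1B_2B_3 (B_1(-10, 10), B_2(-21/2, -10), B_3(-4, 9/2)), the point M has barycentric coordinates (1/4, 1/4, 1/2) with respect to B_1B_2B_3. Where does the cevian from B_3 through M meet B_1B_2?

Line B_3M meets B_1B_2 where the B_3-coordinate vanishes; zeroing M's B_3-weight and renormalizing leaves B_1, B_2-weights 1/4 : 1/4 → (1/2, 1/2).
So N = (1/2)·B_1 + (1/2)·B_2 = (-41/4, 0).

(-41/4, 0)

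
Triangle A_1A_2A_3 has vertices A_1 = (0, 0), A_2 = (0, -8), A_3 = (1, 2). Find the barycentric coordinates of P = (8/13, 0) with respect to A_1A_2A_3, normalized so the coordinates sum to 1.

(3/13, 2/13, 8/13)

Signed area of the reference triangle: [A_1A_2A_3] = ½·(0·(-8−2) + 0·(2−0) + 1·(0−(-8))) = ½·(0 + 0 + 8) = 4.
[PA_2A_3] = ½·((8/13)·(-8−2) + 0·(2−0) + 1·(0−(-8))) = ½·(-80/13 + 0 + 8) = 12/13, so the A_1-coordinate is (12/13)/4 = 3/13.
[A_1PA_3] = ½·(0·(0−2) + (8/13)·(2−0) + 1·(0−0)) = ½·(0 + 16/13 + 0) = 8/13, so the A_2-coordinate is 2/13.
[A_1A_2P] = ½·(0·(-8−0) + 0·(0−0) + (8/13)·(0−(-8))) = ½·(0 + 0 + 64/13) = 32/13, so the A_3-coordinate is 8/13.
Check: 3/13 + 2/13 + 8/13 = 1.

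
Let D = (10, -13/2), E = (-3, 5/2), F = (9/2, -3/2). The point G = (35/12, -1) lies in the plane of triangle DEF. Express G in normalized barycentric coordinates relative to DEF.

Signed area of the reference triangle: [DEF] = ½·(10·(5/2−(-3/2)) + (-3)·(-3/2−(-13/2)) + (9/2)·(-13/2−(5/2))) = ½·(40 − 15 − 81/2) = -31/4.
[GEF] = ½·((35/12)·(5/2−(-3/2)) + (-3)·(-3/2−(-1)) + (9/2)·(-1−(5/2))) = ½·(35/3 + 3/2 − 63/4) = -31/24, so the D-coordinate is (-31/24)/(-31/4) = 1/6.
[DGF] = ½·(10·(-1−(-3/2)) + (35/12)·(-3/2−(-13/2)) + (9/2)·(-13/2−(-1))) = ½·(5 + 175/12 − 99/4) = -31/12, so the E-coordinate is 1/3.
[DEG] = ½·(10·(5/2−(-1)) + (-3)·(-1−(-13/2)) + (35/12)·(-13/2−(5/2))) = ½·(35 − 33/2 − 105/4) = -31/8, so the F-coordinate is 1/2.

(1/6, 1/3, 1/2)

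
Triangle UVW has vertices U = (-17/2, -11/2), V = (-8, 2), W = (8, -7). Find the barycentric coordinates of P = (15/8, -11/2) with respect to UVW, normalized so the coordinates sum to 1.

(1/4, 1/8, 5/8)

Signed area of the reference triangle: [UVW] = ½·((-17/2)·(2−(-7)) + (-8)·(-7−(-11/2)) + 8·(-11/2−2)) = ½·(-153/2 + 12 − 60) = -249/4.
[PVW] = ½·((15/8)·(2−(-7)) + (-8)·(-7−(-11/2)) + 8·(-11/2−2)) = ½·(135/8 + 12 − 60) = -249/16, so the U-coordinate is (-249/16)/(-249/4) = 1/4.
[UPW] = ½·((-17/2)·(-11/2−(-7)) + (15/8)·(-7−(-11/2)) + 8·(-11/2−(-11/2))) = ½·(-51/4 − 45/16 + 0) = -249/32, so the V-coordinate is 1/8.
[UVP] = ½·((-17/2)·(2−(-11/2)) + (-8)·(-11/2−(-11/2)) + (15/8)·(-11/2−2)) = ½·(-255/4 + 0 − 225/16) = -1245/32, so the W-coordinate is 5/8.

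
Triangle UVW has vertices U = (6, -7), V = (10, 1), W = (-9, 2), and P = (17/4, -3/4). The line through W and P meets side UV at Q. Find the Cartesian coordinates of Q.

Barycentric coordinates of P with respect to UVW: (1/4, 1/2, 1/4).
On side UV the W-coordinate is zero; dropping P's W-weight 1/4 and renormalizing the remaining 1/4 : 1/2 gives weights 1/3, 2/3 on U, V.
Q = (1/3)·(6, -7) + (2/3)·(10, 1) = (26/3, -5/3).

(26/3, -5/3)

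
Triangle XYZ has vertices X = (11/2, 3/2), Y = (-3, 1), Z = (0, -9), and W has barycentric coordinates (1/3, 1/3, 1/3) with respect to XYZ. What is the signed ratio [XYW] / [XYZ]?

The signed ratio [XYW]/[XYZ] equals the barycentric coordinate of W at vertex Z, which is 1/3.

1/3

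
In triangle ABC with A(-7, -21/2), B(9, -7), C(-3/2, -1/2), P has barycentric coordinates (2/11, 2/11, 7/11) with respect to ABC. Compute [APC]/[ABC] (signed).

The signed ratio [APC]/[ABC] equals the barycentric coordinate of P at vertex B, which is 2/11.

2/11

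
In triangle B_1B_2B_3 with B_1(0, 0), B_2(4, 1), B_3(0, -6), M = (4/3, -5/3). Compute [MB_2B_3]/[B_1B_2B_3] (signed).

[B_1B_2B_3] = ½·(0·(1−(-6)) + 4·(-6−0) + 0·(0−1)) = ½·(0 − 24 + 0) = -12.
[MB_2B_3] = ½·((4/3)·(1−(-6)) + 4·(-6−(-5/3)) + 0·(-5/3−1)) = ½·(28/3 − 52/3 + 0) = -4, so the ratio is (-4)/(-12) = 1/3.

1/3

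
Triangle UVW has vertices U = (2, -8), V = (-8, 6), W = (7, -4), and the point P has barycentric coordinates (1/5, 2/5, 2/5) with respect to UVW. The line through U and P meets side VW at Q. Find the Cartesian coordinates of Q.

(-1/2, 1)

Line UP meets VW where the U-coordinate vanishes; zeroing P's U-weight and renormalizing leaves V, W-weights 2/5 : 2/5 → (1/2, 1/2).
So Q = (1/2)·V + (1/2)·W = (-1/2, 1).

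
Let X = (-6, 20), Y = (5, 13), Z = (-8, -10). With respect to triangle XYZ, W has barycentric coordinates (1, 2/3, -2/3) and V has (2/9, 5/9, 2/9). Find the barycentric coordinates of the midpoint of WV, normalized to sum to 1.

(11/18, 11/18, -2/9)

Since both coordinate triples sum to 1, the midpoint's barycentrics are the componentwise average.
(1+2/9)/2 = 11/18; similarly 11/18 and -2/9.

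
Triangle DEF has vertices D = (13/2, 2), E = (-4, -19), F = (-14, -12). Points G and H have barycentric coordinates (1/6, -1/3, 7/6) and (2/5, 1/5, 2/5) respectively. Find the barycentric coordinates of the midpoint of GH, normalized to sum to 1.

Since both coordinate triples sum to 1, the midpoint's barycentrics are the componentwise average.
(1/6+2/5)/2 = 17/60; similarly -1/15 and 47/60.

(17/60, -1/15, 47/60)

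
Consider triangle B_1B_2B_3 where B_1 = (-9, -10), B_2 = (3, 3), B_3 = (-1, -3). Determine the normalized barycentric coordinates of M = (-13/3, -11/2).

Signed area of the reference triangle: [B_1B_2B_3] = ½·((-9)·(3−(-3)) + 3·(-3−(-10)) + (-1)·(-10−3)) = ½·(-54 + 21 + 13) = -10.
[MB_2B_3] = ½·((-13/3)·(3−(-3)) + 3·(-3−(-11/2)) + (-1)·(-11/2−3)) = ½·(-26 + 15/2 + 17/2) = -5, so the B_1-coordinate is (-5)/(-10) = 1/2.
[B_1MB_3] = ½·((-9)·(-11/2−(-3)) + (-13/3)·(-3−(-10)) + (-1)·(-10−(-11/2))) = ½·(45/2 − 91/3 + 9/2) = -5/3, so the B_2-coordinate is 1/6.
[B_1B_2M] = ½·((-9)·(3−(-11/2)) + 3·(-11/2−(-10)) + (-13/3)·(-10−3)) = ½·(-153/2 + 27/2 + 169/3) = -10/3, so the B_3-coordinate is 1/3.
Check: 1/2 + 1/6 + 1/3 = 1.

(1/2, 1/6, 1/3)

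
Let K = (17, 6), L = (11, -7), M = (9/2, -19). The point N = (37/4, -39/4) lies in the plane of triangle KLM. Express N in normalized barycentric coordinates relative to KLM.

(1/4, 1/4, 1/2)

Signed area of the reference triangle: [KLM] = ½·(17·(-7−(-19)) + 11·(-19−6) + (9/2)·(6−(-7))) = ½·(204 − 275 + 117/2) = -25/4.
[NLM] = ½·((37/4)·(-7−(-19)) + 11·(-19−(-39/4)) + (9/2)·(-39/4−(-7))) = ½·(111 − 407/4 − 99/8) = -25/16, so the K-coordinate is (-25/16)/(-25/4) = 1/4.
[KNM] = ½·(17·(-39/4−(-19)) + (37/4)·(-19−6) + (9/2)·(6−(-39/4))) = ½·(629/4 − 925/4 + 567/8) = -25/16, so the L-coordinate is 1/4.
[KLN] = ½·(17·(-7−(-39/4)) + 11·(-39/4−6) + (37/4)·(6−(-7))) = ½·(187/4 − 693/4 + 481/4) = -25/8, so the M-coordinate is 1/2.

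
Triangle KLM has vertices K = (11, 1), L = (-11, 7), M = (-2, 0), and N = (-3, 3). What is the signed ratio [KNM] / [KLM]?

2/5

[KLM] = ½·(11·(7−0) + (-11)·(0−1) + (-2)·(1−7)) = ½·(77 + 11 + 12) = 50.
[KNM] = ½·(11·(3−0) + (-3)·(0−1) + (-2)·(1−3)) = ½·(33 + 3 + 4) = 20, so the ratio is 20/50 = 2/5.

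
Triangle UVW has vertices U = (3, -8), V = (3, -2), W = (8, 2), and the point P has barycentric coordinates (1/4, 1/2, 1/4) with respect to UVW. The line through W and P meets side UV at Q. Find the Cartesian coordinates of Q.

Line WP meets UV where the W-coordinate vanishes; zeroing P's W-weight and renormalizing leaves U, V-weights 1/4 : 1/2 → (1/3, 2/3).
So Q = (1/3)·U + (2/3)·V = (3, -4).

(3, -4)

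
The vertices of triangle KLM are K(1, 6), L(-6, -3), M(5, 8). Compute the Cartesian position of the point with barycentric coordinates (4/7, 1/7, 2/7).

(8/7, 37/7)

N = (4/7)·K + (1/7)·L + (2/7)·M.
x-coordinate: (4/7)·1 + (1/7)·(-6) + (2/7)·5 = 8/7.
y-coordinate: (4/7)·6 + (1/7)·(-3) + (2/7)·8 = 37/7.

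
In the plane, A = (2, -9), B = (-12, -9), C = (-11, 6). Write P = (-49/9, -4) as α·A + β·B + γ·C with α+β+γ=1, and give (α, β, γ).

Signed area of the reference triangle: [ABC] = ½·(2·(-9−6) + (-12)·(6−(-9)) + (-11)·(-9−(-9))) = ½·(-30 − 180 + 0) = -105.
[PBC] = ½·((-49/9)·(-9−6) + (-12)·(6−(-4)) + (-11)·(-4−(-9))) = ½·(245/3 − 120 − 55) = -140/3, so the A-coordinate is (-140/3)/(-105) = 4/9.
[APC] = ½·(2·(-4−6) + (-49/9)·(6−(-9)) + (-11)·(-9−(-4))) = ½·(-20 − 245/3 + 55) = -70/3, so the B-coordinate is 2/9.
[ABP] = ½·(2·(-9−(-4)) + (-12)·(-4−(-9)) + (-49/9)·(-9−(-9))) = ½·(-10 − 60 + 0) = -35, so the C-coordinate is 1/3.
Check: 4/9 + 2/9 + 1/3 = 1.

(4/9, 2/9, 1/3)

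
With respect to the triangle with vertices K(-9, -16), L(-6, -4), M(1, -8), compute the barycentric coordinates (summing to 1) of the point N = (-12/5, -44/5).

Signed area of the reference triangle: [KLM] = ½·((-9)·(-4−(-8)) + (-6)·(-8−(-16)) + 1·(-16−(-4))) = ½·(-36 − 48 − 12) = -48.
[NLM] = ½·((-12/5)·(-4−(-8)) + (-6)·(-8−(-44/5)) + 1·(-44/5−(-4))) = ½·(-48/5 − 24/5 − 24/5) = -48/5, so the K-coordinate is (-48/5)/(-48) = 1/5.
[KNM] = ½·((-9)·(-44/5−(-8)) + (-12/5)·(-8−(-16)) + 1·(-16−(-44/5))) = ½·(36/5 − 96/5 − 36/5) = -48/5, so the L-coordinate is 1/5.
[KLN] = ½·((-9)·(-4−(-44/5)) + (-6)·(-44/5−(-16)) + (-12/5)·(-16−(-4))) = ½·(-216/5 − 216/5 + 144/5) = -144/5, so the M-coordinate is 3/5.
Check: 1/5 + 1/5 + 3/5 = 1.

(1/5, 1/5, 3/5)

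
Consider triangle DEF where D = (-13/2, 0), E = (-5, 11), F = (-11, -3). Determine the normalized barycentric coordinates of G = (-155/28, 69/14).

(9/14, 3/7, -1/14)

Signed area of the reference triangle: [DEF] = ½·((-13/2)·(11−(-3)) + (-5)·(-3−0) + (-11)·(0−11)) = ½·(-91 + 15 + 121) = 45/2.
[GEF] = ½·((-155/28)·(11−(-3)) + (-5)·(-3−(69/14)) + (-11)·(69/14−11)) = ½·(-155/2 + 555/14 + 935/14) = 405/28, so the D-coordinate is (405/28)/(45/2) = 9/14.
[DGF] = ½·((-13/2)·(69/14−(-3)) + (-155/28)·(-3−0) + (-11)·(0−(69/14))) = ½·(-1443/28 + 465/28 + 759/14) = 135/14, so the E-coordinate is 3/7.
[DEG] = ½·((-13/2)·(11−(69/14)) + (-5)·(69/14−0) + (-155/28)·(0−11)) = ½·(-1105/28 − 345/14 + 1705/28) = -45/28, so the F-coordinate is -1/14.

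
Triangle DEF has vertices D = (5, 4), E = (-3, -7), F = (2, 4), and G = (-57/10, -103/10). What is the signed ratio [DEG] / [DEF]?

[DEF] = ½·(5·(-7−4) + (-3)·(4−4) + 2·(4−(-7))) = ½·(-55 + 0 + 22) = -33/2.
[DEG] = ½·(5·(-7−(-103/10)) + (-3)·(-103/10−4) + (-57/10)·(4−(-7))) = ½·(33/2 + 429/10 − 627/10) = -33/20, so the ratio is (-33/20)/(-33/2) = 1/10.

1/10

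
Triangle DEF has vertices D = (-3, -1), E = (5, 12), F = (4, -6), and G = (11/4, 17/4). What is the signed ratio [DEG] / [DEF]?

[DEF] = ½·((-3)·(12−(-6)) + 5·(-6−(-1)) + 4·(-1−12)) = ½·(-54 − 25 − 52) = -131/2.
[DEG] = ½·((-3)·(12−(17/4)) + 5·(17/4−(-1)) + (11/4)·(-1−12)) = ½·(-93/4 + 105/4 − 143/4) = -131/8, so the ratio is (-131/8)/(-131/2) = 1/4.

1/4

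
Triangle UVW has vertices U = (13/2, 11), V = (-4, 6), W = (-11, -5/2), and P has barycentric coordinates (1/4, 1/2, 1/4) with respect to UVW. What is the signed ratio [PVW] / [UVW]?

1/4

The signed ratio [PVW]/[UVW] equals the barycentric coordinate of P at vertex U, which is 1/4.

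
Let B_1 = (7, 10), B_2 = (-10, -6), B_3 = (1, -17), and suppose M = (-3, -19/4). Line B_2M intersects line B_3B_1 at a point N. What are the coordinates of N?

Barycentric coordinates of M with respect to B_1B_2B_3: (1/4, 1/2, 1/4).
On side B_3B_1 the B_2-coordinate is zero; dropping M's B_2-weight 1/2 and renormalizing the remaining 1/4 : 1/4 gives weights 1/2, 1/2 on B_3, B_1.
N = (1/2)·(1, -17) + (1/2)·(7, 10) = (4, -7/2).

(4, -7/2)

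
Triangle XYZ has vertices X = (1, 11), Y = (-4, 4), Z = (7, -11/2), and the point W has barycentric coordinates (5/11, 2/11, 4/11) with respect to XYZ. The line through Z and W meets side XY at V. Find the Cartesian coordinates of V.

Line ZW meets XY where the Z-coordinate vanishes; zeroing W's Z-weight and renormalizing leaves X, Y-weights 5/11 : 2/11 → (5/7, 2/7).
So V = (5/7)·X + (2/7)·Y = (-3/7, 9).

(-3/7, 9)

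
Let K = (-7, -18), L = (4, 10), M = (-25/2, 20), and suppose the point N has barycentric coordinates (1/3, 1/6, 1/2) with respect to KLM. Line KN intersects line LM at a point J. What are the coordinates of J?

(-67/8, 35/2)

Line KN meets LM where the K-coordinate vanishes; zeroing N's K-weight and renormalizing leaves L, M-weights 1/6 : 1/2 → (1/4, 3/4).
So J = (1/4)·L + (3/4)·M = (-67/8, 35/2).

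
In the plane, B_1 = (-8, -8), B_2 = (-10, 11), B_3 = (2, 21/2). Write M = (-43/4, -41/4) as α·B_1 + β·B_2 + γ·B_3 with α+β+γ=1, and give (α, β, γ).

(9/8, 1/8, -1/4)

Signed area of the reference triangle: [B_1B_2B_3] = ½·((-8)·(11−(21/2)) + (-10)·(21/2−(-8)) + 2·(-8−11)) = ½·(-4 − 185 − 38) = -227/2.
[MB_2B_3] = ½·((-43/4)·(11−(21/2)) + (-10)·(21/2−(-41/4)) + 2·(-41/4−11)) = ½·(-43/8 − 415/2 − 85/2) = -2043/16, so the B_1-coordinate is (-2043/16)/(-227/2) = 9/8.
[B_1MB_3] = ½·((-8)·(-41/4−(21/2)) + (-43/4)·(21/2−(-8)) + 2·(-8−(-41/4))) = ½·(166 − 1591/8 + 9/2) = -227/16, so the B_2-coordinate is 1/8.
[B_1B_2M] = ½·((-8)·(11−(-41/4)) + (-10)·(-41/4−(-8)) + (-43/4)·(-8−11)) = ½·(-170 + 45/2 + 817/4) = 227/8, so the B_3-coordinate is -1/4.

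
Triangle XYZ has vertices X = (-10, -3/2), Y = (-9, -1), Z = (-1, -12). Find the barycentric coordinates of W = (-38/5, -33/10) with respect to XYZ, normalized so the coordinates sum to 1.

(1/5, 3/5, 1/5)

Signed area of the reference triangle: [XYZ] = ½·((-10)·(-1−(-12)) + (-9)·(-12−(-3/2)) + (-1)·(-3/2−(-1))) = ½·(-110 + 189/2 + 1/2) = -15/2.
[WYZ] = ½·((-38/5)·(-1−(-12)) + (-9)·(-12−(-33/10)) + (-1)·(-33/10−(-1))) = ½·(-418/5 + 783/10 + 23/10) = -3/2, so the X-coordinate is (-3/2)/(-15/2) = 1/5.
[XWZ] = ½·((-10)·(-33/10−(-12)) + (-38/5)·(-12−(-3/2)) + (-1)·(-3/2−(-33/10))) = ½·(-87 + 399/5 − 9/5) = -9/2, so the Y-coordinate is 3/5.
[XYW] = ½·((-10)·(-1−(-33/10)) + (-9)·(-33/10−(-3/2)) + (-38/5)·(-3/2−(-1))) = ½·(-23 + 81/5 + 19/5) = -3/2, so the Z-coordinate is 1/5.
Check: 1/5 + 3/5 + 1/5 = 1.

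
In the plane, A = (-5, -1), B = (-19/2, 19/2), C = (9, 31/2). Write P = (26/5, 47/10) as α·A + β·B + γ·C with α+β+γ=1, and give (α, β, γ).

Signed area of the reference triangle: [ABC] = ½·((-5)·(19/2−(31/2)) + (-19/2)·(31/2−(-1)) + 9·(-1−(19/2))) = ½·(30 − 627/4 − 189/2) = -885/8.
[PBC] = ½·((26/5)·(19/2−(31/2)) + (-19/2)·(31/2−(47/10)) + 9·(47/10−(19/2))) = ½·(-156/5 − 513/5 − 216/5) = -177/2, so the A-coordinate is (-177/2)/(-885/8) = 4/5.
[APC] = ½·((-5)·(47/10−(31/2)) + (26/5)·(31/2−(-1)) + 9·(-1−(47/10))) = ½·(54 + 429/5 − 513/10) = 177/4, so the B-coordinate is -2/5.
[ABP] = ½·((-5)·(19/2−(47/10)) + (-19/2)·(47/10−(-1)) + (26/5)·(-1−(19/2))) = ½·(-24 − 1083/20 − 273/5) = -531/8, so the C-coordinate is 3/5.

(4/5, -2/5, 3/5)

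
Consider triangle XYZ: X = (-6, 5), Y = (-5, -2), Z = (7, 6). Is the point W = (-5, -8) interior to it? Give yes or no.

Barycentric coordinates of W: (-18/23, 85/46, -3/46).
The three coordinates are negative, positive, negative; a point is interior exactly when all three are positive.

no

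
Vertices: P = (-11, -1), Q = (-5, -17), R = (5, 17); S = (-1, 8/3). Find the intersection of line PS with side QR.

(1, 17/5)

Barycentric coordinates of S with respect to PQR: (1/6, 1/3, 1/2).
On side QR the P-coordinate is zero; dropping S's P-weight 1/6 and renormalizing the remaining 1/3 : 1/2 gives weights 2/5, 3/5 on Q, R.
T = (2/5)·(-5, -17) + (3/5)·(5, 17) = (1, 17/5).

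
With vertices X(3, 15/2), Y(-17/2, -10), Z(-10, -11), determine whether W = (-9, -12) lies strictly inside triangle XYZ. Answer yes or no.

no

Barycentric coordinates of W: (-10/59, 126/59, -57/59).
The three coordinates are negative, positive, negative; a point is interior exactly when all three are positive.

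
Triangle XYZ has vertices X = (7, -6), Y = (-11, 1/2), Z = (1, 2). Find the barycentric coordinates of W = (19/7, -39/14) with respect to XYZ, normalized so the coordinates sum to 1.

Signed area of the reference triangle: [XYZ] = ½·(7·(1/2−2) + (-11)·(2−(-6)) + 1·(-6−(1/2))) = ½·(-21/2 − 88 − 13/2) = -105/2.
[WYZ] = ½·((19/7)·(1/2−2) + (-11)·(2−(-39/14)) + 1·(-39/14−(1/2))) = ½·(-57/14 − 737/14 − 23/7) = -30, so the X-coordinate is (-30)/(-105/2) = 4/7.
[XWZ] = ½·(7·(-39/14−2) + (19/7)·(2−(-6)) + 1·(-6−(-39/14))) = ½·(-67/2 + 152/7 − 45/14) = -15/2, so the Y-coordinate is 1/7.
[XYW] = ½·(7·(1/2−(-39/14)) + (-11)·(-39/14−(-6)) + (19/7)·(-6−(1/2))) = ½·(23 − 495/14 − 247/14) = -15, so the Z-coordinate is 2/7.
Check: 4/7 + 1/7 + 2/7 = 1.

(4/7, 1/7, 2/7)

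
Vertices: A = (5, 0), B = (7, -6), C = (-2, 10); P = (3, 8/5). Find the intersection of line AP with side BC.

(5/2, 2)

Barycentric coordinates of P with respect to ABC: (1/5, 2/5, 2/5).
On side BC the A-coordinate is zero; dropping P's A-weight 1/5 and renormalizing the remaining 2/5 : 2/5 gives weights 1/2, 1/2 on B, C.
Q = (1/2)·(7, -6) + (1/2)·(-2, 10) = (5/2, 2).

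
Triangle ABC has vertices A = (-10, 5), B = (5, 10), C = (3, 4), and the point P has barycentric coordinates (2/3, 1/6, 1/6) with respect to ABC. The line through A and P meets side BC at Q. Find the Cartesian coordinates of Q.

(4, 7)

Line AP meets BC where the A-coordinate vanishes; zeroing P's A-weight and renormalizing leaves B, C-weights 1/6 : 1/6 → (1/2, 1/2).
So Q = (1/2)·B + (1/2)·C = (4, 7).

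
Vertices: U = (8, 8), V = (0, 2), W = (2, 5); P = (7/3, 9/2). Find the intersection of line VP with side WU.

(7/2, 23/4)

Barycentric coordinates of P with respect to UVW: (1/6, 1/3, 1/2).
On side WU the V-coordinate is zero; dropping P's V-weight 1/3 and renormalizing the remaining 1/2 : 1/6 gives weights 3/4, 1/4 on W, U.
Q = (3/4)·(2, 5) + (1/4)·(8, 8) = (7/2, 23/4).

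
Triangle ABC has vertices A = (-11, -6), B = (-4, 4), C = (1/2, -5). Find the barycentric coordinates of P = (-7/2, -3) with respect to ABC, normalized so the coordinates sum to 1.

(1/4, 1/4, 1/2)

Signed area of the reference triangle: [ABC] = ½·((-11)·(4−(-5)) + (-4)·(-5−(-6)) + (1/2)·(-6−4)) = ½·(-99 − 4 − 5) = -54.
[PBC] = ½·((-7/2)·(4−(-5)) + (-4)·(-5−(-3)) + (1/2)·(-3−4)) = ½·(-63/2 + 8 − 7/2) = -27/2, so the A-coordinate is (-27/2)/(-54) = 1/4.
[APC] = ½·((-11)·(-3−(-5)) + (-7/2)·(-5−(-6)) + (1/2)·(-6−(-3))) = ½·(-22 − 7/2 − 3/2) = -27/2, so the B-coordinate is 1/4.
[ABP] = ½·((-11)·(4−(-3)) + (-4)·(-3−(-6)) + (-7/2)·(-6−4)) = ½·(-77 − 12 + 35) = -27, so the C-coordinate is 1/2.
Check: 1/4 + 1/4 + 1/2 = 1.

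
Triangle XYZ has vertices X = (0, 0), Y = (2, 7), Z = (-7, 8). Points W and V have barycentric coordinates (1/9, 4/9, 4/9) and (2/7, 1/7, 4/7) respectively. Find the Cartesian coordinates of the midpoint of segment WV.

(-187/63, 257/42)

Barycentric coordinates of the midpoint are the average: (25/126, 37/126, 32/63).
Converting: (25/126)·X + (37/126)·Y + (32/63)·Z = (-187/63, 257/42).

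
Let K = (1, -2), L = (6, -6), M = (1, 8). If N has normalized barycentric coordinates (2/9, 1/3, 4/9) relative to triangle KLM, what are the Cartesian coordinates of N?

(8/3, 10/9)

N = (2/9)·K + (1/3)·L + (4/9)·M.
x-coordinate: (2/9)·1 + (1/3)·6 + (4/9)·1 = 8/3.
y-coordinate: (2/9)·(-2) + (1/3)·(-6) + (4/9)·8 = 10/9.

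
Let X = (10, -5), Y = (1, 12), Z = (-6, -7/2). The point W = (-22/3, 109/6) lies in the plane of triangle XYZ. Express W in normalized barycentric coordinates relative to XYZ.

(-2/3, 4/3, 1/3)

Signed area of the reference triangle: [XYZ] = ½·(10·(12−(-7/2)) + 1·(-7/2−(-5)) + (-6)·(-5−12)) = ½·(155 + 3/2 + 102) = 517/4.
[WYZ] = ½·((-22/3)·(12−(-7/2)) + 1·(-7/2−(109/6)) + (-6)·(109/6−12)) = ½·(-341/3 − 65/3 − 37) = -517/6, so the X-coordinate is (-517/6)/(517/4) = -2/3.
[XWZ] = ½·(10·(109/6−(-7/2)) + (-22/3)·(-7/2−(-5)) + (-6)·(-5−(109/6))) = ½·(650/3 − 11 + 139) = 517/3, so the Y-coordinate is 4/3.
[XYW] = ½·(10·(12−(109/6)) + 1·(109/6−(-5)) + (-22/3)·(-5−12)) = ½·(-185/3 + 139/6 + 374/3) = 517/12, so the Z-coordinate is 1/3.
Check: -2/3 + 4/3 + 1/3 = 1.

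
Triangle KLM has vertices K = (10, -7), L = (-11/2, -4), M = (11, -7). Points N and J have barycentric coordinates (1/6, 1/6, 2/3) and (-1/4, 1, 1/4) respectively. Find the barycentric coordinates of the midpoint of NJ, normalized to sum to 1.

Since both coordinate triples sum to 1, the midpoint's barycentrics are the componentwise average.
(1/6+-1/4)/2 = -1/24; similarly 7/12 and 11/24.

(-1/24, 7/12, 11/24)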